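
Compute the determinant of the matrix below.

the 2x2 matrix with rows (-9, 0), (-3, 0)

det(A) = 0

Forward elimination:
R2 <- R2 - (1/3)*R1:  [ 0  0 ]
Upper-triangular form:
[ -9  0 ]
[  0  0 ]
det(A) = (-1)^0 * (-9) * (0) = 0  (0 row swaps -> sign +1)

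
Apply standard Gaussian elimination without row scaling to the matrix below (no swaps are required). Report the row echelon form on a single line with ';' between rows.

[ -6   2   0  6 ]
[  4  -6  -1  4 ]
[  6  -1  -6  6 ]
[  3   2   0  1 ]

REF = [-6 2 0 6; 0 -14/3 -1 8; 0 0 -87/14 96/7; 0 0 0 224/29]

Forward elimination:
R2 <- R2 - (-2/3)*R1:  [     0  -14/3     -1      8 ]
R3 <- R3 - (-1)*R1:  [  0   1  -6  12 ]
R4 <- R4 - (-1/2)*R1:  [ 0  3  0  4 ]
R3 <- R3 - (-3/14)*R2:  [      0       0  -87/14    96/7 ]
R4 <- R4 - (-9/14)*R2:  [     0      0  -9/14   64/7 ]
R4 <- R4 - (3/29)*R3:  [      0       0       0  224/29 ]
Row echelon form:
[ -6      2       0       6 ]
[  0  -14/3      -1       8 ]
[  0      0  -87/14    96/7 ]
[  0      0       0  224/29 ]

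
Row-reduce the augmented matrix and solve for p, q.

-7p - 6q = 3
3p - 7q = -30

Forward elimination on [A|b]:
R2 <- R2 - (-3/7)*R1:  [      0   -67/7  -201/7 ]
Row echelon form:
[ -7     -6  |       3 ]
[  0  -67/7  |  -201/7 ]
Back-substitution:
q = (-201/7) / (-67/7) = 3
p = (3 - (-6)*(3)) / -7 = -3

(-3, 3)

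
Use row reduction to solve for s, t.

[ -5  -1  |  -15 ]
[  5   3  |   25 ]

Forward elimination on [A|b]:
R2 <- R2 - (-1)*R1:  [  0   2  10 ]
Row echelon form:
[ -5  -1  |  -15 ]
[  0   2  |   10 ]
Back-substitution:
t = (10) / 2 = 5
s = (-15 - (-1)*(5)) / -5 = 2

(2, 5)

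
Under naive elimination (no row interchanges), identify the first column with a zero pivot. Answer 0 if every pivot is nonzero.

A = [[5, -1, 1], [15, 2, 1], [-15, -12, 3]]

first zero-pivot column = 3

Naive forward elimination:
R2 <- R2 - (3)*R1:  [  0   5  -2 ]
R3 <- R3 - (-3)*R1:  [   0  -15    6 ]
R3 <- R3 - (-3)*R2:  [ 0  0  0 ]
Matrix at this point:
[ 5  -1   1 ]
[ 0   5  -2 ]
[ 0   0   0 ]
Pivot entry (3,3) in the last row is zero and there are no rows below to swap with -> zero pivot in column 3 (A is singular).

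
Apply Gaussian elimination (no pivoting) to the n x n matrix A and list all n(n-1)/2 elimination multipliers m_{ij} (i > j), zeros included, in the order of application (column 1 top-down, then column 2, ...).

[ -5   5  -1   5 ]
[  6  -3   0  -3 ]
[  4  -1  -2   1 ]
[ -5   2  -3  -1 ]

multipliers: -6/5, -4/5, 1, 1, -1, 2

Forward elimination:
R2 <- R2 - (-6/5)*R1:  [    0     3  -6/5     3 ]
R3 <- R3 - (-4/5)*R1:  [     0      3  -14/5      5 ]
R4 <- R4 - (1)*R1:  [  0  -3  -2  -6 ]
R3 <- R3 - (1)*R2:  [    0     0  -8/5     2 ]
R4 <- R4 - (-1)*R2:  [     0      0  -16/5     -3 ]
R4 <- R4 - (2)*R3:  [  0   0   0  -7 ]
Multipliers (in order of application): m_{21} = -6/5, m_{31} = -4/5, m_{41} = 1, m_{32} = 1, m_{42} = -1, m_{43} = 2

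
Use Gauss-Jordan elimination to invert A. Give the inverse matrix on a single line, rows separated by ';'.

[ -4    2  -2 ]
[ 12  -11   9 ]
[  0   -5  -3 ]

Gauss-Jordan on [A | I]:
R1 <- (1/-4)*R1:  [    1  -1/2   1/2  |  -1/4     0     0 ]
R2 <- R2 - (12)*R1:  [  0  -5   3  |   3   1   0 ]
R2 <- (1/-5)*R2:  [    0     1  -3/5  |  -3/5  -1/5     0 ]
R1 <- R1 - (-1/2)*R2:  [      1       0     1/5  |  -11/20   -1/10       0 ]
R3 <- R3 - (-5)*R2:  [  0   0  -6  |  -3  -1   1 ]
R3 <- (1/-6)*R3:  [    0     0     1  |   1/2   1/6  -1/6 ]
R1 <- R1 - (1/5)*R3:  [      1       0       0  |  -13/20   -2/15    1/30 ]
R2 <- R2 - (-3/5)*R3:  [     0      1      0  |  -3/10  -1/10  -1/10 ]
Right block of [I | A^{-1}] is the inverse:
[ -13/20  -2/15   1/30 ]
[  -3/10  -1/10  -1/10 ]
[    1/2    1/6   -1/6 ]

inverse = [-13/20 -2/15 1/30; -3/10 -1/10 -1/10; 1/2 1/6 -1/6]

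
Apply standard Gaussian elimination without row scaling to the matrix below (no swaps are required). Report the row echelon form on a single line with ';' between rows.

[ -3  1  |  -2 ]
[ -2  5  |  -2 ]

Forward elimination:
R2 <- R2 - (2/3)*R1:  [    0  13/3  -2/3 ]
Row echelon form:
[ -3     1  |    -2 ]
[  0  13/3  |  -2/3 ]

REF = [-3 1 -2; 0 13/3 -2/3]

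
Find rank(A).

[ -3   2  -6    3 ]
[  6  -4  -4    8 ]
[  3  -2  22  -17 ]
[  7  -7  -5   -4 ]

Row reduction:
R2 <- R2 - (-2)*R1:  [   0    0  -16   14 ]
R3 <- R3 - (-1)*R1:  [   0    0   16  -14 ]
R4 <- R4 - (-7/3)*R1:  [    0  -7/3   -19     3 ]
R2 <-> R4   (pivot in column 2 was zero)
[ -3     2   -6    3 ]
[  0  -7/3  -19    3 ]
[  0     0   16  -14 ]
[  0     0  -16   14 ]
R4 <- R4 - (-1)*R3:  [ 0  0  0  0 ]
Row echelon form:
[ -3     2   -6    3 ]
[  0  -7/3  -19    3 ]
[  0     0   16  -14 ]
[  0     0    0    0 ]
Nonzero rows / pivot columns: 3

rank(A) = 3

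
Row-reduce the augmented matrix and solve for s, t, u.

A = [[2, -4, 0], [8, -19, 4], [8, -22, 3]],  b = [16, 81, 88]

Forward elimination on [A|b]:
R2 <- R2 - (4)*R1:  [  0  -3   4  17 ]
R3 <- R3 - (4)*R1:  [  0  -6   3  24 ]
R3 <- R3 - (2)*R2:  [   0    0   -5  -10 ]
Row echelon form:
[ 2  -4   0  |   16 ]
[ 0  -3   4  |   17 ]
[ 0   0  -5  |  -10 ]
Back-substitution:
u = (-10) / -5 = 2
t = (17 - (4)*(2)) / -3 = -3
s = (16 - (-4)*(-3)) / 2 = 2

(2, -3, 2)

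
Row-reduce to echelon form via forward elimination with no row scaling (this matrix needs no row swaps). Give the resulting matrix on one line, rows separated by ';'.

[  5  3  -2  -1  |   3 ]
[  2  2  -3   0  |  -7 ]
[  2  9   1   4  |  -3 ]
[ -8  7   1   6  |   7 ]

Forward elimination:
R2 <- R2 - (2/5)*R1:  [     0    4/5  -11/5    2/5  -41/5 ]
R3 <- R3 - (2/5)*R1:  [     0   39/5    9/5   22/5  -21/5 ]
R4 <- R4 - (-8/5)*R1:  [     0   59/5  -11/5   22/5   59/5 ]
R3 <- R3 - (39/4)*R2:  [     0      0   93/4    1/2  303/4 ]
R4 <- R4 - (59/4)*R2:  [     0      0  121/4   -3/2  531/4 ]
R4 <- R4 - (121/93)*R3:  [       0        0        0  -200/93  1060/31 ]
Row echelon form:
[ 5    3     -2       -1  |        3 ]
[ 0  4/5  -11/5      2/5  |    -41/5 ]
[ 0    0   93/4      1/2  |    303/4 ]
[ 0    0      0  -200/93  |  1060/31 ]

REF = [5 3 -2 -1 3; 0 4/5 -11/5 2/5 -41/5; 0 0 93/4 1/2 303/4; 0 0 0 -200/93 1060/31]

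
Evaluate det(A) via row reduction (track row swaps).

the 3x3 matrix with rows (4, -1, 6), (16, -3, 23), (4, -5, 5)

Forward elimination:
R2 <- R2 - (4)*R1:  [  0   1  -1 ]
R3 <- R3 - (1)*R1:  [  0  -4  -1 ]
R3 <- R3 - (-4)*R2:  [  0   0  -5 ]
Upper-triangular form:
[ 4  -1   6 ]
[ 0   1  -1 ]
[ 0   0  -5 ]
det(A) = (-1)^0 * (4) * (1) * (-5) = -20  (0 row swaps -> sign +1)

det(A) = -20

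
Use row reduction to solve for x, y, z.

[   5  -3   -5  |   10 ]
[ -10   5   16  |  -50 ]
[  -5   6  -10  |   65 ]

Forward elimination on [A|b]:
R2 <- R2 - (-2)*R1:  [   0   -1    6  -30 ]
R3 <- R3 - (-1)*R1:  [   0    3  -15   75 ]
R3 <- R3 - (-3)*R2:  [   0    0    3  -15 ]
Row echelon form:
[ 5  -3  -5  |   10 ]
[ 0  -1   6  |  -30 ]
[ 0   0   3  |  -15 ]
Back-substitution:
z = (-15) / 3 = -5
y = (-30 - (6)*(-5)) / -1 = 0
x = (10 - (-3)*(0) - (-5)*(-5)) / 5 = -3

(-3, 0, -5)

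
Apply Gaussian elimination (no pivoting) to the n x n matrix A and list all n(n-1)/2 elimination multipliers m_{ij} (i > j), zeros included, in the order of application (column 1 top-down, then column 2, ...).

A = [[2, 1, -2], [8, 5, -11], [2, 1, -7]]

multipliers: 4, 1, 0

Forward elimination:
R2 <- R2 - (4)*R1:  [  0   1  -3 ]
R3 <- R3 - (1)*R1:  [  0   0  -5 ]
R3: entry in column 2 is already 0 -> m_{32} = 0 (no row operation needed)
Multipliers (in order of application): m_{21} = 4, m_{31} = 1, m_{32} = 0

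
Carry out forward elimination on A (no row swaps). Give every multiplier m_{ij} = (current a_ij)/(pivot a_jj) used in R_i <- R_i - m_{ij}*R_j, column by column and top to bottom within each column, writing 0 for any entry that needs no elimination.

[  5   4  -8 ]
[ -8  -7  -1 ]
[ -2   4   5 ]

multipliers: -8/5, -2/5, -28/3

Forward elimination:
R2 <- R2 - (-8/5)*R1:  [     0   -3/5  -69/5 ]
R3 <- R3 - (-2/5)*R1:  [    0  28/5   9/5 ]
R3 <- R3 - (-28/3)*R2:  [    0     0  -127 ]
Multipliers (in order of application): m_{21} = -8/5, m_{31} = -2/5, m_{32} = -28/3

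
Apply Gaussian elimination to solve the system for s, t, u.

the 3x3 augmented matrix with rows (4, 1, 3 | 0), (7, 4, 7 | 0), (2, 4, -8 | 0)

Forward elimination on [A|b]:
R2 <- R2 - (7/4)*R1:  [   0  9/4  7/4    0 ]
R3 <- R3 - (1/2)*R1:  [     0    7/2  -19/2      0 ]
R3 <- R3 - (14/9)*R2:  [      0       0  -110/9       0 ]
Row echelon form:
[ 4    1       3  |  0 ]
[ 0  9/4     7/4  |  0 ]
[ 0    0  -110/9  |  0 ]
Back-substitution:
u = (0) / (-110/9) = 0
t = (0 - (7/4)*(0)) / (9/4) = 0
s = (0 - (1)*(0) - (3)*(0)) / 4 = 0

(0, 0, 0)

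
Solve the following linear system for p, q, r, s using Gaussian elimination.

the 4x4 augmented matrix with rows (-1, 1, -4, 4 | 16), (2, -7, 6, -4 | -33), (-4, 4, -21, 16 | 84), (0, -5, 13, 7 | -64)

Forward elimination on [A|b]:
R2 <- R2 - (-2)*R1:  [  0  -5  -2   4  -1 ]
R3 <- R3 - (4)*R1:  [  0   0  -5   0  20 ]
R4 <- R4 - (1)*R2:  [   0    0   15    3  -63 ]
R4 <- R4 - (-3)*R3:  [  0   0   0   3  -3 ]
Row echelon form:
[ -1   1  -4  4  |  16 ]
[  0  -5  -2  4  |  -1 ]
[  0   0  -5  0  |  20 ]
[  0   0   0  3  |  -3 ]
Back-substitution:
s = (-3) / 3 = -1
r = (20) / -5 = -4
q = (-1 - (-2)*(-4) - (4)*(-1)) / -5 = 1
p = (16 - (1)*(1) - (-4)*(-4) - (4)*(-1)) / -1 = -3

(-3, 1, -4, -1)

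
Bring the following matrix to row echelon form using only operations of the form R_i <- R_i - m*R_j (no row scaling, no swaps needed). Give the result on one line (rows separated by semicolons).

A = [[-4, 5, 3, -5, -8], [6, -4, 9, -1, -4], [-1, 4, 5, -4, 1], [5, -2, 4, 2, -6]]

REF = [-4 5 3 -5 -8; 0 7/2 27/2 -17/2 -16; 0 0 -89/14 55/14 109/7; 0 0 0 65/89 -1579/89]

Forward elimination:
R2 <- R2 - (-3/2)*R1:  [     0    7/2   27/2  -17/2    -16 ]
R3 <- R3 - (1/4)*R1:  [     0   11/4   17/4  -11/4      3 ]
R4 <- R4 - (-5/4)*R1:  [     0   17/4   31/4  -17/4    -16 ]
R3 <- R3 - (11/14)*R2:  [      0       0  -89/14   55/14   109/7 ]
R4 <- R4 - (17/14)*R2:  [       0        0  -121/14    85/14     24/7 ]
R4 <- R4 - (121/89)*R3:  [        0         0         0     65/89  -1579/89 ]
Row echelon form:
[ -4    5       3     -5        -8 ]
[  0  7/2    27/2  -17/2       -16 ]
[  0    0  -89/14  55/14     109/7 ]
[  0    0       0  65/89  -1579/89 ]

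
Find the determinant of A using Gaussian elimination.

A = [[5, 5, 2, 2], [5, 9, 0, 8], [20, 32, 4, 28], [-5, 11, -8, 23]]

det(A) = -40

Forward elimination:
R2 <- R2 - (1)*R1:  [  0   4  -2   6 ]
R3 <- R3 - (4)*R1:  [  0  12  -4  20 ]
R4 <- R4 - (-1)*R1:  [  0  16  -6  25 ]
R3 <- R3 - (3)*R2:  [ 0  0  2  2 ]
R4 <- R4 - (4)*R2:  [ 0  0  2  1 ]
R4 <- R4 - (1)*R3:  [  0   0   0  -1 ]
Upper-triangular form:
[ 5  5   2   2 ]
[ 0  4  -2   6 ]
[ 0  0   2   2 ]
[ 0  0   0  -1 ]
det(A) = (-1)^0 * (5) * (4) * (2) * (-1) = -40  (0 row swaps -> sign +1)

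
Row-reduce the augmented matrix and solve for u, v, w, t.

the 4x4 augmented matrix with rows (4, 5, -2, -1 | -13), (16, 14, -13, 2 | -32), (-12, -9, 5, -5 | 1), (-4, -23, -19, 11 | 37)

Forward elimination on [A|b]:
R2 <- R2 - (4)*R1:  [  0  -6  -5   6  20 ]
R3 <- R3 - (-3)*R1:  [   0    6   -1   -8  -38 ]
R4 <- R4 - (-1)*R1:  [   0  -18  -21   10   24 ]
R3 <- R3 - (-1)*R2:  [   0    0   -6   -2  -18 ]
R4 <- R4 - (3)*R2:  [   0    0   -6   -8  -36 ]
R4 <- R4 - (1)*R3:  [   0    0    0   -6  -18 ]
Row echelon form:
[ 4   5  -2  -1  |  -13 ]
[ 0  -6  -5   6  |   20 ]
[ 0   0  -6  -2  |  -18 ]
[ 0   0   0  -6  |  -18 ]
Back-substitution:
t = (-18) / -6 = 3
w = (-18 - (-2)*(3)) / -6 = 2
v = (20 - (-5)*(2) - (6)*(3)) / -6 = -2
u = (-13 - (5)*(-2) - (-2)*(2) - (-1)*(3)) / 4 = 1

(1, -2, 2, 3)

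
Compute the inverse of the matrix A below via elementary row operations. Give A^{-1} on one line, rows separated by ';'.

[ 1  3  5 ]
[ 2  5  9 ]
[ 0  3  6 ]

inverse = [-1 1 -2/3; 4 -2 -1/3; -2 1 1/3]

Gauss-Jordan on [A | I]:
R2 <- R2 - (2)*R1:  [  0  -1  -1  |  -2   1   0 ]
R2 <- (1/-1)*R2:  [  0   1   1  |   2  -1   0 ]
R1 <- R1 - (3)*R2:  [  1   0   2  |  -5   3   0 ]
R3 <- R3 - (3)*R2:  [  0   0   3  |  -6   3   1 ]
R3 <- (1/3)*R3:  [   0    0    1  |   -2    1  1/3 ]
R1 <- R1 - (2)*R3:  [    1     0     0  |    -1     1  -2/3 ]
R2 <- R2 - (1)*R3:  [    0     1     0  |     4    -2  -1/3 ]
Right block of [I | A^{-1}] is the inverse:
[ -1   1  -2/3 ]
[  4  -2  -1/3 ]
[ -2   1   1/3 ]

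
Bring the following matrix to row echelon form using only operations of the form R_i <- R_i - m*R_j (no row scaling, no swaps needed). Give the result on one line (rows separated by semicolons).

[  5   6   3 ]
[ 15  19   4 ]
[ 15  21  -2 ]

Forward elimination:
R2 <- R2 - (3)*R1:  [  0   1  -5 ]
R3 <- R3 - (3)*R1:  [   0    3  -11 ]
R3 <- R3 - (3)*R2:  [ 0  0  4 ]
Row echelon form:
[ 5  6   3 ]
[ 0  1  -5 ]
[ 0  0   4 ]

REF = [5 6 3; 0 1 -5; 0 0 4]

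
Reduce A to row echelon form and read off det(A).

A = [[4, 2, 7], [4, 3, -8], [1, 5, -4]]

det(A) = 247

Forward elimination:
R2 <- R2 - (1)*R1:  [   0    1  -15 ]
R3 <- R3 - (1/4)*R1:  [     0    9/2  -23/4 ]
R3 <- R3 - (9/2)*R2:  [     0      0  247/4 ]
Upper-triangular form:
[ 4  2      7 ]
[ 0  1    -15 ]
[ 0  0  247/4 ]
det(A) = (-1)^0 * (4) * (1) * (247/4) = 247  (0 row swaps -> sign +1)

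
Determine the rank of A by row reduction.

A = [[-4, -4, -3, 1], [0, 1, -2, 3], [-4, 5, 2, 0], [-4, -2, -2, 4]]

Row reduction:
R3 <- R3 - (1)*R1:  [  0   9   5  -1 ]
R4 <- R4 - (1)*R1:  [ 0  2  1  3 ]
R3 <- R3 - (9)*R2:  [   0    0   23  -28 ]
R4 <- R4 - (2)*R2:  [  0   0   5  -3 ]
R4 <- R4 - (5/23)*R3:  [     0      0      0  71/23 ]
Row echelon form:
[ -4  -4  -3      1 ]
[  0   1  -2      3 ]
[  0   0  23    -28 ]
[  0   0   0  71/23 ]
Nonzero rows / pivot columns: 4

rank(A) = 4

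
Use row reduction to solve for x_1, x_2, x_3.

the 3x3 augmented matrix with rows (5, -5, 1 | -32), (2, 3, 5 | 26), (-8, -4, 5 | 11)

(-2, 5, 3)

Forward elimination on [A|b]:
R2 <- R2 - (2/5)*R1:  [     0      5   23/5  194/5 ]
R3 <- R3 - (-8/5)*R1:  [      0     -12    33/5  -201/5 ]
R3 <- R3 - (-12/5)*R2:  [       0        0   441/25  1323/25 ]
Row echelon form:
[ 5  -5       1  |      -32 ]
[ 0   5    23/5  |    194/5 ]
[ 0   0  441/25  |  1323/25 ]
Back-substitution:
x_3 = (1323/25) / (441/25) = 3
x_2 = (194/5 - (23/5)*(3)) / 5 = 5
x_1 = (-32 - (-5)*(5) - (1)*(3)) / 5 = -2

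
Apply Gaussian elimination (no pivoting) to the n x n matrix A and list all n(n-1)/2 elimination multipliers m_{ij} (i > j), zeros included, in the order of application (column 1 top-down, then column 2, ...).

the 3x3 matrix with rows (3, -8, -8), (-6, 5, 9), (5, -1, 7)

Forward elimination:
R2 <- R2 - (-2)*R1:  [   0  -11   -7 ]
R3 <- R3 - (5/3)*R1:  [    0  37/3  61/3 ]
R3 <- R3 - (-37/33)*R2:  [      0       0  412/33 ]
Multipliers (in order of application): m_{21} = -2, m_{31} = 5/3, m_{32} = -37/33

multipliers: -2, 5/3, -37/33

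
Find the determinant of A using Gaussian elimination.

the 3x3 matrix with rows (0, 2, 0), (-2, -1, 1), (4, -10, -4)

det(A) = -8

Forward elimination:
R1 <-> R2   (pivot in column 1 was zero)
[ -2   -1   1 ]
[  0    2   0 ]
[  4  -10  -4 ]
R3 <- R3 - (-2)*R1:  [   0  -12   -2 ]
R3 <- R3 - (-6)*R2:  [  0   0  -2 ]
Upper-triangular form:
[ -2  -1   1 ]
[  0   2   0 ]
[  0   0  -2 ]
det(A) = (-1)^1 * (-2) * (2) * (-2) = -8  (1 row swap -> sign -1)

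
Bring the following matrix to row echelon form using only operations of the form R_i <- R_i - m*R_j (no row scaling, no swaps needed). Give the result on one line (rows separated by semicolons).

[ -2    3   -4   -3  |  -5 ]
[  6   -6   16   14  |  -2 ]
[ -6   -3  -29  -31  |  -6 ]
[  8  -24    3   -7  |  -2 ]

REF = [-2 3 -4 -3 -5; 0 3 4 5 -17; 0 0 -1 -2 -59; 0 0 0 -5 -267]

Forward elimination:
R2 <- R2 - (-3)*R1:  [   0    3    4    5  -17 ]
R3 <- R3 - (3)*R1:  [   0  -12  -17  -22    9 ]
R4 <- R4 - (-4)*R1:  [   0  -12  -13  -19  -22 ]
R3 <- R3 - (-4)*R2:  [   0    0   -1   -2  -59 ]
R4 <- R4 - (-4)*R2:  [   0    0    3    1  -90 ]
R4 <- R4 - (-3)*R3:  [    0     0     0    -5  -267 ]
Row echelon form:
[ -2  3  -4  -3  |    -5 ]
[  0  3   4   5  |   -17 ]
[  0  0  -1  -2  |   -59 ]
[  0  0   0  -5  |  -267 ]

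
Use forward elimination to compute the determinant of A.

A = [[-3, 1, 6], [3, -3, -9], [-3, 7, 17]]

Forward elimination:
R2 <- R2 - (-1)*R1:  [  0  -2  -3 ]
R3 <- R3 - (1)*R1:  [  0   6  11 ]
R3 <- R3 - (-3)*R2:  [ 0  0  2 ]
Upper-triangular form:
[ -3   1   6 ]
[  0  -2  -3 ]
[  0   0   2 ]
det(A) = (-1)^0 * (-3) * (-2) * (2) = 12  (0 row swaps -> sign +1)

det(A) = 12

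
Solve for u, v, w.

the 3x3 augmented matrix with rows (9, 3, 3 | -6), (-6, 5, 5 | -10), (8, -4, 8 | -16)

(0, 0, -2)

Forward elimination on [A|b]:
R2 <- R2 - (-2/3)*R1:  [   0    7    7  -14 ]
R3 <- R3 - (8/9)*R1:  [     0  -20/3   16/3  -32/3 ]
R3 <- R3 - (-20/21)*R2:  [   0    0   12  -24 ]
Row echelon form:
[ 9  3   3  |   -6 ]
[ 0  7   7  |  -14 ]
[ 0  0  12  |  -24 ]
Back-substitution:
w = (-24) / 12 = -2
v = (-14 - (7)*(-2)) / 7 = 0
u = (-6 - (3)*(0) - (3)*(-2)) / 9 = 0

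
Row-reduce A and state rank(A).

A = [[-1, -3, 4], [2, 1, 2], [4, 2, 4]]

Row reduction:
R2 <- R2 - (-2)*R1:  [  0  -5  10 ]
R3 <- R3 - (-4)*R1:  [   0  -10   20 ]
R3 <- R3 - (2)*R2:  [ 0  0  0 ]
Row echelon form:
[ -1  -3   4 ]
[  0  -5  10 ]
[  0   0   0 ]
Nonzero rows / pivot columns: 2

rank(A) = 2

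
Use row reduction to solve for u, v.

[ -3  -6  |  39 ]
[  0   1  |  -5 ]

Forward elimination on [A|b]:
Row echelon form:
[ -3  -6  |  39 ]
[  0   1  |  -5 ]
Back-substitution:
v = (-5) / 1 = -5
u = (39 - (-6)*(-5)) / -3 = -3

(-3, -5)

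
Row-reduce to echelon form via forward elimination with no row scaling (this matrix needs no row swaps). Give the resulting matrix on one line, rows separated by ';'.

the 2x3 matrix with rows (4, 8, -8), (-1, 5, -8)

REF = [4 8 -8; 0 7 -10]

Forward elimination:
R2 <- R2 - (-1/4)*R1:  [   0    7  -10 ]
Row echelon form:
[ 4  8   -8 ]
[ 0  7  -10 ]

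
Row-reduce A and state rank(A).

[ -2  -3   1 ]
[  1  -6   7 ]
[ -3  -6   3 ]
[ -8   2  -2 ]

rank(A) = 3

Row reduction:
R2 <- R2 - (-1/2)*R1:  [     0  -15/2   15/2 ]
R3 <- R3 - (3/2)*R1:  [    0  -3/2   3/2 ]
R4 <- R4 - (4)*R1:  [  0  14  -6 ]
R3 <- R3 - (1/5)*R2:  [ 0  0  0 ]
R4 <- R4 - (-28/15)*R2:  [ 0  0  8 ]
R3 <-> R4   (pivot in column 3 was zero)
[ -2     -3     1 ]
[  0  -15/2  15/2 ]
[  0      0     8 ]
[  0      0     0 ]
Row echelon form:
[ -2     -3     1 ]
[  0  -15/2  15/2 ]
[  0      0     8 ]
[  0      0     0 ]
Nonzero rows / pivot columns: 3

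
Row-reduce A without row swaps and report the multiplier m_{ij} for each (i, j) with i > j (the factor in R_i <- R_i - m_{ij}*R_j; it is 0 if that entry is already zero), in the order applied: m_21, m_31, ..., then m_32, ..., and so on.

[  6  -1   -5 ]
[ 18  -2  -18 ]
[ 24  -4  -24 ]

Forward elimination:
R2 <- R2 - (3)*R1:  [  0   1  -3 ]
R3 <- R3 - (4)*R1:  [  0   0  -4 ]
R3: entry in column 2 is already 0 -> m_{32} = 0 (no row operation needed)
Multipliers (in order of application): m_{21} = 3, m_{31} = 4, m_{32} = 0

multipliers: 3, 4, 0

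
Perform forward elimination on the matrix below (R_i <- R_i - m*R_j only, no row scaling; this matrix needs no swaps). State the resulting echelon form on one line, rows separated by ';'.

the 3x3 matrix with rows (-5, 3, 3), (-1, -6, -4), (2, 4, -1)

REF = [-5 3 3; 0 -33/5 -23/5; 0 0 -113/33]

Forward elimination:
R2 <- R2 - (1/5)*R1:  [     0  -33/5  -23/5 ]
R3 <- R3 - (-2/5)*R1:  [    0  26/5   1/5 ]
R3 <- R3 - (-26/33)*R2:  [       0        0  -113/33 ]
Row echelon form:
[ -5      3        3 ]
[  0  -33/5    -23/5 ]
[  0      0  -113/33 ]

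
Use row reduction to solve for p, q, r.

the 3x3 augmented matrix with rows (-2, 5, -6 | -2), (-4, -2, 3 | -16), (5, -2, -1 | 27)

Forward elimination on [A|b]:
R2 <- R2 - (2)*R1:  [   0  -12   15  -12 ]
R3 <- R3 - (-5/2)*R1:  [    0  21/2   -16    22 ]
R3 <- R3 - (-7/8)*R2:  [     0      0  -23/8   23/2 ]
Row echelon form:
[ -2    5     -6  |    -2 ]
[  0  -12     15  |   -12 ]
[  0    0  -23/8  |  23/2 ]
Back-substitution:
r = (23/2) / (-23/8) = -4
q = (-12 - (15)*(-4)) / -12 = -4
p = (-2 - (5)*(-4) - (-6)*(-4)) / -2 = 3

(3, -4, -4)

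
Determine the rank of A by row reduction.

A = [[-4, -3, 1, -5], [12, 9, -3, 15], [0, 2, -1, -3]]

Row reduction:
R2 <- R2 - (-3)*R1:  [ 0  0  0  0 ]
R2 <-> R3   (pivot in column 2 was zero)
[ -4  -3   1  -5 ]
[  0   2  -1  -3 ]
[  0   0   0   0 ]
Row echelon form:
[ -4  -3   1  -5 ]
[  0   2  -1  -3 ]
[  0   0   0   0 ]
Nonzero rows / pivot columns: 2

rank(A) = 2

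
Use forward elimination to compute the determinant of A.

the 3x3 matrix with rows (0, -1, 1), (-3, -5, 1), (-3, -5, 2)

Forward elimination:
R1 <-> R2   (pivot in column 1 was zero)
[ -3  -5  1 ]
[  0  -1  1 ]
[ -3  -5  2 ]
R3 <- R3 - (1)*R1:  [ 0  0  1 ]
Upper-triangular form:
[ -3  -5  1 ]
[  0  -1  1 ]
[  0   0  1 ]
det(A) = (-1)^1 * (-3) * (-1) * (1) = -3  (1 row swap -> sign -1)

det(A) = -3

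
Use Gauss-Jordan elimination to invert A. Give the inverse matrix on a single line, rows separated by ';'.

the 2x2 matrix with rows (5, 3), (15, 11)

Gauss-Jordan on [A | I]:
R1 <- (1/5)*R1:  [   1  3/5  |  1/5    0 ]
R2 <- R2 - (15)*R1:  [  0   2  |  -3   1 ]
R2 <- (1/2)*R2:  [    0     1  |  -3/2   1/2 ]
R1 <- R1 - (3/5)*R2:  [     1      0  |  11/10  -3/10 ]
Right block of [I | A^{-1}] is the inverse:
[ 11/10  -3/10 ]
[  -3/2    1/2 ]

inverse = [11/10 -3/10; -3/2 1/2]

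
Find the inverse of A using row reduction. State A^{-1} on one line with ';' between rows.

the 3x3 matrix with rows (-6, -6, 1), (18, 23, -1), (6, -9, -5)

inverse = [31/15 13/20 17/60; -7/5 -2/5 -1/5; 5 3/2 1/2]

Gauss-Jordan on [A | I]:
R1 <- (1/-6)*R1:  [    1     1  -1/6  |  -1/6     0     0 ]
R2 <- R2 - (18)*R1:  [ 0  5  2  |  3  1  0 ]
R3 <- R3 - (6)*R1:  [   0  -15   -4  |    1    0    1 ]
R2 <- (1/5)*R2:  [   0    1  2/5  |  3/5  1/5    0 ]
R1 <- R1 - (1)*R2:  [      1       0  -17/30  |  -23/30    -1/5       0 ]
R3 <- R3 - (-15)*R2:  [  0   0   2  |  10   3   1 ]
R3 <- (1/2)*R3:  [   0    0    1  |    5  3/2  1/2 ]
R1 <- R1 - (-17/30)*R3:  [     1      0      0  |  31/15  13/20  17/60 ]
R2 <- R2 - (2/5)*R3:  [    0     1     0  |  -7/5  -2/5  -1/5 ]
Right block of [I | A^{-1}] is the inverse:
[ 31/15  13/20  17/60 ]
[  -7/5   -2/5   -1/5 ]
[     5    3/2    1/2 ]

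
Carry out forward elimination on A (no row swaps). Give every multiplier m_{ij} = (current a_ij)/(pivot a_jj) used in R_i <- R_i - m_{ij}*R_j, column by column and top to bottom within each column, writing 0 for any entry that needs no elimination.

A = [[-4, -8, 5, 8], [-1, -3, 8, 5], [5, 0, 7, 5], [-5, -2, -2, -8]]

Forward elimination:
R2 <- R2 - (1/4)*R1:  [    0    -1  27/4     3 ]
R3 <- R3 - (-5/4)*R1:  [    0   -10  53/4    15 ]
R4 <- R4 - (5/4)*R1:  [     0      8  -33/4    -18 ]
R3 <- R3 - (10)*R2:  [      0       0  -217/4     -15 ]
R4 <- R4 - (-8)*R2:  [     0      0  183/4      6 ]
R4 <- R4 - (-183/217)*R3:  [         0          0          0  -1443/217 ]
Multipliers (in order of application): m_{21} = 1/4, m_{31} = -5/4, m_{41} = 5/4, m_{32} = 10, m_{42} = -8, m_{43} = -183/217

multipliers: 1/4, -5/4, 5/4, 10, -8, -183/217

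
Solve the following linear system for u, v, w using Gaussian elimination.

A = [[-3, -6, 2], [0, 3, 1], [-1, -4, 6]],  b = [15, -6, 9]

(-1, -2, 0)

Forward elimination on [A|b]:
R3 <- R3 - (1/3)*R1:  [    0    -2  16/3     4 ]
R3 <- R3 - (-2/3)*R2:  [ 0  0  6  0 ]
Row echelon form:
[ -3  -6  2  |  15 ]
[  0   3  1  |  -6 ]
[  0   0  6  |   0 ]
Back-substitution:
w = (0) / 6 = 0
v = (-6 - (1)*(0)) / 3 = -2
u = (15 - (-6)*(-2) - (2)*(0)) / -3 = -1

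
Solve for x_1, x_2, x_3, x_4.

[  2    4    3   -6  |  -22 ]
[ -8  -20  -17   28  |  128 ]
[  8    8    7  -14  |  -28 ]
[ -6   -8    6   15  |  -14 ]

Forward elimination on [A|b]:
R2 <- R2 - (-4)*R1:  [  0  -4  -5   4  40 ]
R3 <- R3 - (4)*R1:  [  0  -8  -5  10  60 ]
R4 <- R4 - (-3)*R1:  [   0    4   15   -3  -80 ]
R3 <- R3 - (2)*R2:  [   0    0    5    2  -20 ]
R4 <- R4 - (-1)*R2:  [   0    0   10    1  -40 ]
R4 <- R4 - (2)*R3:  [  0   0   0  -3   0 ]
Row echelon form:
[ 2   4   3  -6  |  -22 ]
[ 0  -4  -5   4  |   40 ]
[ 0   0   5   2  |  -20 ]
[ 0   0   0  -3  |    0 ]
Back-substitution:
x_4 = (0) / -3 = 0
x_3 = (-20 - (2)*(0)) / 5 = -4
x_2 = (40 - (-5)*(-4) - (4)*(0)) / -4 = -5
x_1 = (-22 - (4)*(-5) - (3)*(-4) - (-6)*(0)) / 2 = 5

(5, -5, -4, 0)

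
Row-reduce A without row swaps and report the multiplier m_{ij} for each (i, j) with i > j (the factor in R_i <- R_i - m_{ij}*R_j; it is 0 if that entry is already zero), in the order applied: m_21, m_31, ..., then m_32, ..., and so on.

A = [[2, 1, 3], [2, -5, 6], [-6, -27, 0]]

multipliers: 1, -3, 4

Forward elimination:
R2 <- R2 - (1)*R1:  [  0  -6   3 ]
R3 <- R3 - (-3)*R1:  [   0  -24    9 ]
R3 <- R3 - (4)*R2:  [  0   0  -3 ]
Multipliers (in order of application): m_{21} = 1, m_{31} = -3, m_{32} = 4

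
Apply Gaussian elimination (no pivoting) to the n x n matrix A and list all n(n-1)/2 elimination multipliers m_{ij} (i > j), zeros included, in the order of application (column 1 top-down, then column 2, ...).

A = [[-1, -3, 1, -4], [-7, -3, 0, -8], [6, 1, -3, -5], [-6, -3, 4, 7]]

Forward elimination:
R2 <- R2 - (7)*R1:  [  0  18  -7  20 ]
R3 <- R3 - (-6)*R1:  [   0  -17    3  -29 ]
R4 <- R4 - (6)*R1:  [  0  15  -2  31 ]
R3 <- R3 - (-17/18)*R2:  [      0       0  -65/18   -91/9 ]
R4 <- R4 - (5/6)*R2:  [    0     0  23/6  43/3 ]
R4 <- R4 - (-69/65)*R3:  [    0     0     0  18/5 ]
Multipliers (in order of application): m_{21} = 7, m_{31} = -6, m_{41} = 6, m_{32} = -17/18, m_{42} = 5/6, m_{43} = -69/65

multipliers: 7, -6, 6, -17/18, 5/6, -69/65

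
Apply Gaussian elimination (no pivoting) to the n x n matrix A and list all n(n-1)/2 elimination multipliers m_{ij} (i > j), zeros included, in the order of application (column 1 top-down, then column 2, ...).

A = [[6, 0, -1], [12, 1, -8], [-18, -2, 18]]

multipliers: 2, -3, -2

Forward elimination:
R2 <- R2 - (2)*R1:  [  0   1  -6 ]
R3 <- R3 - (-3)*R1:  [  0  -2  15 ]
R3 <- R3 - (-2)*R2:  [ 0  0  3 ]
Multipliers (in order of application): m_{21} = 2, m_{31} = -3, m_{32} = -2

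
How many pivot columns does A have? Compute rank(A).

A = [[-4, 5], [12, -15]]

Row reduction:
R2 <- R2 - (-3)*R1:  [ 0  0 ]
Row echelon form:
[ -4  5 ]
[  0  0 ]
Nonzero rows / pivot columns: 1

rank(A) = 1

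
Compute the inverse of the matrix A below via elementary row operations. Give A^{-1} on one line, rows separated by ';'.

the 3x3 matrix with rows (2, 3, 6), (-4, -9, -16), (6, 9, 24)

inverse = [2 1/2 -1/6; 0 -1/3 -2/9; -1/2 0 1/6]

Gauss-Jordan on [A | I]:
R1 <- (1/2)*R1:  [   1  3/2    3  |  1/2    0    0 ]
R2 <- R2 - (-4)*R1:  [  0  -3  -4  |   2   1   0 ]
R3 <- R3 - (6)*R1:  [  0   0   6  |  -3   0   1 ]
R2 <- (1/-3)*R2:  [    0     1   4/3  |  -2/3  -1/3     0 ]
R1 <- R1 - (3/2)*R2:  [   1    0    1  |  3/2  1/2    0 ]
R3 <- (1/6)*R3:  [    0     0     1  |  -1/2     0   1/6 ]
R1 <- R1 - (1)*R3:  [    1     0     0  |     2   1/2  -1/6 ]
R2 <- R2 - (4/3)*R3:  [    0     1     0  |     0  -1/3  -2/9 ]
Right block of [I | A^{-1}] is the inverse:
[    2   1/2  -1/6 ]
[    0  -1/3  -2/9 ]
[ -1/2     0   1/6 ]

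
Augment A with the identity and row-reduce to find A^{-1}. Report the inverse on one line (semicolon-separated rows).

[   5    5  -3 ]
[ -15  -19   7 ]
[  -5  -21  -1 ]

inverse = [-83/40 -17/20 11/40; 5/8 1/4 -1/8; -11/4 -1 1/4]

Gauss-Jordan on [A | I]:
R1 <- (1/5)*R1:  [    1     1  -3/5  |   1/5     0     0 ]
R2 <- R2 - (-15)*R1:  [  0  -4  -2  |   3   1   0 ]
R3 <- R3 - (-5)*R1:  [   0  -16   -4  |    1    0    1 ]
R2 <- (1/-4)*R2:  [    0     1   1/2  |  -3/4  -1/4     0 ]
R1 <- R1 - (1)*R2:  [      1       0  -11/10  |   19/20     1/4       0 ]
R3 <- R3 - (-16)*R2:  [   0    0    4  |  -11   -4    1 ]
R3 <- (1/4)*R3:  [     0      0      1  |  -11/4     -1    1/4 ]
R1 <- R1 - (-11/10)*R3:  [      1       0       0  |  -83/40  -17/20   11/40 ]
R2 <- R2 - (1/2)*R3:  [    0     1     0  |   5/8   1/4  -1/8 ]
Right block of [I | A^{-1}] is the inverse:
[ -83/40  -17/20  11/40 ]
[    5/8     1/4   -1/8 ]
[  -11/4      -1    1/4 ]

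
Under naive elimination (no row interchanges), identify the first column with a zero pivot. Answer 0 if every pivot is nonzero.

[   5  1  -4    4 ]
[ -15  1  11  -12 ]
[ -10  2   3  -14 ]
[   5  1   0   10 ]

first zero-pivot column = 4

Naive forward elimination:
R2 <- R2 - (-3)*R1:  [  0   4  -1   0 ]
R3 <- R3 - (-2)*R1:  [  0   4  -5  -6 ]
R4 <- R4 - (1)*R1:  [ 0  0  4  6 ]
R3 <- R3 - (1)*R2:  [  0   0  -4  -6 ]
R4 <- R4 - (-1)*R3:  [ 0  0  0  0 ]
Matrix at this point:
[ 5  1  -4   4 ]
[ 0  4  -1   0 ]
[ 0  0  -4  -6 ]
[ 0  0   0   0 ]
Pivot entry (4,4) in the last row is zero and there are no rows below to swap with -> zero pivot in column 4 (A is singular).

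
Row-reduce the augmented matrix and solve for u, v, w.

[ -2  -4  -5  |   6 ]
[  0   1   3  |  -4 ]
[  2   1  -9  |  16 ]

Forward elimination on [A|b]:
R3 <- R3 - (-1)*R1:  [   0   -3  -14   22 ]
R3 <- R3 - (-3)*R2:  [  0   0  -5  10 ]
Row echelon form:
[ -2  -4  -5  |   6 ]
[  0   1   3  |  -4 ]
[  0   0  -5  |  10 ]
Back-substitution:
w = (10) / -5 = -2
v = (-4 - (3)*(-2)) / 1 = 2
u = (6 - (-4)*(2) - (-5)*(-2)) / -2 = -2

(-2, 2, -2)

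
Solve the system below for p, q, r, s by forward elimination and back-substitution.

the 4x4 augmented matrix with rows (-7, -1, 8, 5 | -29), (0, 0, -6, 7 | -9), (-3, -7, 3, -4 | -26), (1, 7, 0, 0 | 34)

Forward elimination on [A|b]:
R3 <- R3 - (3/7)*R1:  [     0  -46/7   -3/7  -43/7  -95/7 ]
R4 <- R4 - (-1/7)*R1:  [     0   48/7    8/7    5/7  209/7 ]
R2 <-> R3   (pivot in column 2 was zero)
[ -7     -1     8      5    -29 ]
[  0  -46/7  -3/7  -43/7  -95/7 ]
[  0      0    -6      7     -9 ]
[  0   48/7   8/7    5/7  209/7 ]
R4 <- R4 - (-24/23)*R2:  [       0        0    16/23  -131/23   361/23 ]
R4 <- R4 - (-8/69)*R3:  [       0        0        0  -337/69   337/23 ]
Row echelon form:
[ -7     -1     8        5  |     -29 ]
[  0  -46/7  -3/7    -43/7  |   -95/7 ]
[  0      0    -6        7  |      -9 ]
[  0      0     0  -337/69  |  337/23 ]
Back-substitution:
s = (337/23) / (-337/69) = -3
r = (-9 - (7)*(-3)) / -6 = -2
q = (-95/7 - (-3/7)*(-2) - (-43/7)*(-3)) / (-46/7) = 5
p = (-29 - (-1)*(5) - (8)*(-2) - (5)*(-3)) / -7 = -1

(-1, 5, -2, -3)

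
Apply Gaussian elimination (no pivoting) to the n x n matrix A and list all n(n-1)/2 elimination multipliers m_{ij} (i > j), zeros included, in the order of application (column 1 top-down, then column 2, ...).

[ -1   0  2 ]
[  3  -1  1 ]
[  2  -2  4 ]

Forward elimination:
R2 <- R2 - (-3)*R1:  [  0  -1   7 ]
R3 <- R3 - (-2)*R1:  [  0  -2   8 ]
R3 <- R3 - (2)*R2:  [  0   0  -6 ]
Multipliers (in order of application): m_{21} = -3, m_{31} = -2, m_{32} = 2

multipliers: -3, -2, 2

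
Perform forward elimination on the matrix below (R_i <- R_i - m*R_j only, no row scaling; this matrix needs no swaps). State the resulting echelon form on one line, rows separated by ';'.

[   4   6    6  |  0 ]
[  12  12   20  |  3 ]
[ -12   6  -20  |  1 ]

REF = [4 6 6 0; 0 -6 2 3; 0 0 6 13]

Forward elimination:
R2 <- R2 - (3)*R1:  [  0  -6   2   3 ]
R3 <- R3 - (-3)*R1:  [  0  24  -2   1 ]
R3 <- R3 - (-4)*R2:  [  0   0   6  13 ]
Row echelon form:
[ 4   6  6  |   0 ]
[ 0  -6  2  |   3 ]
[ 0   0  6  |  13 ]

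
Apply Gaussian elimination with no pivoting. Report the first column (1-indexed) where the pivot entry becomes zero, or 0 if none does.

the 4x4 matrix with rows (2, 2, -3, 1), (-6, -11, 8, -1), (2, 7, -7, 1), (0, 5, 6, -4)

Naive forward elimination:
R2 <- R2 - (-3)*R1:  [  0  -5  -1   2 ]
R3 <- R3 - (1)*R1:  [  0   5  -4   0 ]
R3 <- R3 - (-1)*R2:  [  0   0  -5   2 ]
R4 <- R4 - (-1)*R2:  [  0   0   5  -2 ]
R4 <- R4 - (-1)*R3:  [ 0  0  0  0 ]
Matrix at this point:
[ 2   2  -3  1 ]
[ 0  -5  -1  2 ]
[ 0   0  -5  2 ]
[ 0   0   0  0 ]
Pivot entry (4,4) in the last row is zero and there are no rows below to swap with -> zero pivot in column 4 (A is singular).

first zero-pivot column = 4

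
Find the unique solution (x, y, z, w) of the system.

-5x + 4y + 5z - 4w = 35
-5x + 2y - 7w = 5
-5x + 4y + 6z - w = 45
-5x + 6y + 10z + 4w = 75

(-3, 2, 4, 2)

Forward elimination on [A|b]:
R2 <- R2 - (1)*R1:  [   0   -2   -5   -3  -30 ]
R3 <- R3 - (1)*R1:  [  0   0   1   3  10 ]
R4 <- R4 - (1)*R1:  [  0   2   5   8  40 ]
R4 <- R4 - (-1)*R2:  [  0   0   0   5  10 ]
Row echelon form:
[ -5   4   5  -4  |   35 ]
[  0  -2  -5  -3  |  -30 ]
[  0   0   1   3  |   10 ]
[  0   0   0   5  |   10 ]
Back-substitution:
w = (10) / 5 = 2
z = (10 - (3)*(2)) / 1 = 4
y = (-30 - (-5)*(4) - (-3)*(2)) / -2 = 2
x = (35 - (4)*(2) - (5)*(4) - (-4)*(2)) / -5 = -3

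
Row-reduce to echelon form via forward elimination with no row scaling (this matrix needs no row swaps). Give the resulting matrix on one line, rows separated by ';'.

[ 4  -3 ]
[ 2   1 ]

Forward elimination:
R2 <- R2 - (1/2)*R1:  [   0  5/2 ]
Row echelon form:
[ 4   -3 ]
[ 0  5/2 ]

REF = [4 -3; 0 5/2]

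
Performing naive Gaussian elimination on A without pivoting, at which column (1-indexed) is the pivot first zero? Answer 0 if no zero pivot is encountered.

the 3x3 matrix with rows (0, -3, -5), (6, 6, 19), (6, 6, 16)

first zero-pivot column = 1

Naive forward elimination:
Pivot entry (1,1) is zero but row 2 has 6 in column 1 -> naive elimination stops; a row interchange (e.g. R1 <-> R2) would be required here.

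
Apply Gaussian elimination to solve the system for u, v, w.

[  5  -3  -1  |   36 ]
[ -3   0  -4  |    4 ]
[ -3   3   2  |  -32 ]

Forward elimination on [A|b]:
R2 <- R2 - (-3/5)*R1:  [     0   -9/5  -23/5  128/5 ]
R3 <- R3 - (-3/5)*R1:  [     0    6/5    7/5  -52/5 ]
R3 <- R3 - (-2/3)*R2:  [    0     0  -5/3  20/3 ]
Row echelon form:
[ 5    -3     -1  |     36 ]
[ 0  -9/5  -23/5  |  128/5 ]
[ 0     0   -5/3  |   20/3 ]
Back-substitution:
w = (20/3) / (-5/3) = -4
v = (128/5 - (-23/5)*(-4)) / (-9/5) = -4
u = (36 - (-3)*(-4) - (-1)*(-4)) / 5 = 4

(4, -4, -4)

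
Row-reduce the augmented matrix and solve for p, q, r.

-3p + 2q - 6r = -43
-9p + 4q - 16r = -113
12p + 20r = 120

Forward elimination on [A|b]:
R2 <- R2 - (3)*R1:  [  0  -2   2  16 ]
R3 <- R3 - (-4)*R1:  [   0    8   -4  -52 ]
R3 <- R3 - (-4)*R2:  [  0   0   4  12 ]
Row echelon form:
[ -3   2  -6  |  -43 ]
[  0  -2   2  |   16 ]
[  0   0   4  |   12 ]
Back-substitution:
r = (12) / 4 = 3
q = (16 - (2)*(3)) / -2 = -5
p = (-43 - (2)*(-5) - (-6)*(3)) / -3 = 5

(5, -5, 3)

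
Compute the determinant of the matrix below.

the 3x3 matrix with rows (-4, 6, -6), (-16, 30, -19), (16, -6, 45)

Forward elimination:
R2 <- R2 - (4)*R1:  [ 0  6  5 ]
R3 <- R3 - (-4)*R1:  [  0  18  21 ]
R3 <- R3 - (3)*R2:  [ 0  0  6 ]
Upper-triangular form:
[ -4  6  -6 ]
[  0  6   5 ]
[  0  0   6 ]
det(A) = (-1)^0 * (-4) * (6) * (6) = -144  (0 row swaps -> sign +1)

det(A) = -144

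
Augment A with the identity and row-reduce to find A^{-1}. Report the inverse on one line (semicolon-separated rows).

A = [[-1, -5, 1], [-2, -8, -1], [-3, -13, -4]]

Gauss-Jordan on [A | I]:
R1 <- (1/-1)*R1:  [  1   5  -1  |  -1   0   0 ]
R2 <- R2 - (-2)*R1:  [  0   2  -3  |  -2   1   0 ]
R3 <- R3 - (-3)*R1:  [  0   2  -7  |  -3   0   1 ]
R2 <- (1/2)*R2:  [    0     1  -3/2  |    -1   1/2     0 ]
R1 <- R1 - (5)*R2:  [    1     0  13/2  |     4  -5/2     0 ]
R3 <- R3 - (2)*R2:  [  0   0  -4  |  -1  -1   1 ]
R3 <- (1/-4)*R3:  [    0     0     1  |   1/4   1/4  -1/4 ]
R1 <- R1 - (13/2)*R3:  [     1      0      0  |   19/8  -33/8   13/8 ]
R2 <- R2 - (-3/2)*R3:  [    0     1     0  |  -5/8   7/8  -3/8 ]
Right block of [I | A^{-1}] is the inverse:
[ 19/8  -33/8  13/8 ]
[ -5/8    7/8  -3/8 ]
[  1/4    1/4  -1/4 ]

inverse = [19/8 -33/8 13/8; -5/8 7/8 -3/8; 1/4 1/4 -1/4]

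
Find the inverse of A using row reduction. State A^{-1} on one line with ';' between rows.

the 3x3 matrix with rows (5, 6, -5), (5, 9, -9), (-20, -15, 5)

inverse = [2 -1 1/5; -31/9 5/3 -4/9; -7/3 1 -1/3]

Gauss-Jordan on [A | I]:
R1 <- (1/5)*R1:  [   1  6/5   -1  |  1/5    0    0 ]
R2 <- R2 - (5)*R1:  [  0   3  -4  |  -1   1   0 ]
R3 <- R3 - (-20)*R1:  [   0    9  -15  |    4    0    1 ]
R2 <- (1/3)*R2:  [    0     1  -4/3  |  -1/3   1/3     0 ]
R1 <- R1 - (6/5)*R2:  [    1     0   3/5  |   3/5  -2/5     0 ]
R3 <- R3 - (9)*R2:  [  0   0  -3  |   7  -3   1 ]
R3 <- (1/-3)*R3:  [    0     0     1  |  -7/3     1  -1/3 ]
R1 <- R1 - (3/5)*R3:  [   1    0    0  |    2   -1  1/5 ]
R2 <- R2 - (-4/3)*R3:  [     0      1      0  |  -31/9    5/3   -4/9 ]
Right block of [I | A^{-1}] is the inverse:
[     2   -1   1/5 ]
[ -31/9  5/3  -4/9 ]
[  -7/3    1  -1/3 ]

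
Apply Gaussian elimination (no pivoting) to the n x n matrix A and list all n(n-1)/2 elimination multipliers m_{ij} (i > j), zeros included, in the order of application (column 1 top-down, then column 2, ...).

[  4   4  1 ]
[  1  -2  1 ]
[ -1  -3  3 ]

Forward elimination:
R2 <- R2 - (1/4)*R1:  [   0   -3  3/4 ]
R3 <- R3 - (-1/4)*R1:  [    0    -2  13/4 ]
R3 <- R3 - (2/3)*R2:  [    0     0  11/4 ]
Multipliers (in order of application): m_{21} = 1/4, m_{31} = -1/4, m_{32} = 2/3

multipliers: 1/4, -1/4, 2/3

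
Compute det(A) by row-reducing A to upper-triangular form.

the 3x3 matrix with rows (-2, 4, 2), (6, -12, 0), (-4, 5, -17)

det(A) = -36

Forward elimination:
R2 <- R2 - (-3)*R1:  [ 0  0  6 ]
R3 <- R3 - (2)*R1:  [   0   -3  -21 ]
R2 <-> R3   (pivot in column 2 was zero)
[ -2   4    2 ]
[  0  -3  -21 ]
[  0   0    6 ]
Upper-triangular form:
[ -2   4    2 ]
[  0  -3  -21 ]
[  0   0    6 ]
det(A) = (-1)^1 * (-2) * (-3) * (6) = -36  (1 row swap -> sign -1)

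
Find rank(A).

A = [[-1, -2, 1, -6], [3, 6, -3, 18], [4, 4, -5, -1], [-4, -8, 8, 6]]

rank(A) = 3

Row reduction:
R2 <- R2 - (-3)*R1:  [ 0  0  0  0 ]
R3 <- R3 - (-4)*R1:  [   0   -4   -1  -25 ]
R4 <- R4 - (4)*R1:  [  0   0   4  30 ]
R2 <-> R3   (pivot in column 2 was zero)
[ -1  -2   1   -6 ]
[  0  -4  -1  -25 ]
[  0   0   0    0 ]
[  0   0   4   30 ]
R3 <-> R4   (pivot in column 3 was zero)
[ -1  -2   1   -6 ]
[  0  -4  -1  -25 ]
[  0   0   4   30 ]
[  0   0   0    0 ]
Row echelon form:
[ -1  -2   1   -6 ]
[  0  -4  -1  -25 ]
[  0   0   4   30 ]
[  0   0   0    0 ]
Nonzero rows / pivot columns: 3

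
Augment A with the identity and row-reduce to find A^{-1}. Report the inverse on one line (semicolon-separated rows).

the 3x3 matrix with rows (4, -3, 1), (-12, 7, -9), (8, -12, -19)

inverse = [-241/24 -23/8 5/6; -25/2 -7/2 1; 11/3 1 -1/3]

Gauss-Jordan on [A | I]:
R1 <- (1/4)*R1:  [    1  -3/4   1/4  |   1/4     0     0 ]
R2 <- R2 - (-12)*R1:  [  0  -2  -6  |   3   1   0 ]
R3 <- R3 - (8)*R1:  [   0   -6  -21  |   -2    0    1 ]
R2 <- (1/-2)*R2:  [    0     1     3  |  -3/2  -1/2     0 ]
R1 <- R1 - (-3/4)*R2:  [    1     0   5/2  |  -7/8  -3/8     0 ]
R3 <- R3 - (-6)*R2:  [   0    0   -3  |  -11   -3    1 ]
R3 <- (1/-3)*R3:  [    0     0     1  |  11/3     1  -1/3 ]
R1 <- R1 - (5/2)*R3:  [       1        0        0  |  -241/24    -23/8      5/6 ]
R2 <- R2 - (3)*R3:  [     0      1      0  |  -25/2   -7/2      1 ]
Right block of [I | A^{-1}] is the inverse:
[ -241/24  -23/8   5/6 ]
[   -25/2   -7/2     1 ]
[    11/3      1  -1/3 ]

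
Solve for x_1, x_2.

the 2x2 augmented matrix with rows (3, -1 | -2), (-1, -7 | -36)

(1, 5)

Forward elimination on [A|b]:
R2 <- R2 - (-1/3)*R1:  [      0   -22/3  -110/3 ]
Row echelon form:
[ 3     -1  |      -2 ]
[ 0  -22/3  |  -110/3 ]
Back-substitution:
x_2 = (-110/3) / (-22/3) = 5
x_1 = (-2 - (-1)*(5)) / 3 = 1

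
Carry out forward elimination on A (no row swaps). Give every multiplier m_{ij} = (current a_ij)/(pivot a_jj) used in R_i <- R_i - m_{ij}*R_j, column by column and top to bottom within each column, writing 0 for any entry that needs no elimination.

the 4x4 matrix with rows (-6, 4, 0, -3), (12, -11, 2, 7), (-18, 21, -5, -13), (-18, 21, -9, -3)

Forward elimination:
R2 <- R2 - (-2)*R1:  [  0  -3   2   1 ]
R3 <- R3 - (3)*R1:  [  0   9  -5  -4 ]
R4 <- R4 - (3)*R1:  [  0   9  -9   6 ]
R3 <- R3 - (-3)*R2:  [  0   0   1  -1 ]
R4 <- R4 - (-3)*R2:  [  0   0  -3   9 ]
R4 <- R4 - (-3)*R3:  [ 0  0  0  6 ]
Multipliers (in order of application): m_{21} = -2, m_{31} = 3, m_{41} = 3, m_{32} = -3, m_{42} = -3, m_{43} = -3

multipliers: -2, 3, 3, -3, -3, -3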